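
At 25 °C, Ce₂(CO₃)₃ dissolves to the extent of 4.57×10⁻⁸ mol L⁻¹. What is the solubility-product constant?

Ksp = 2.15×10⁻³⁵

Ce₂(CO₃)₃(s) ⇌ 2 Ce³⁺(aq) + 3 CO₃²⁻(aq)
If s mol/L of Ce₂(CO₃)₃ dissolves, [Ce³⁺] = 2s and [CO₃²⁻] = 3s.
Ksp = [Ce³⁺]^2[CO₃²⁻]^3 = (2s)^2 · (3s)^3 = 108s^5
Ksp = 108 × (4.57×10⁻⁸)^5 = 2.15×10⁻³⁵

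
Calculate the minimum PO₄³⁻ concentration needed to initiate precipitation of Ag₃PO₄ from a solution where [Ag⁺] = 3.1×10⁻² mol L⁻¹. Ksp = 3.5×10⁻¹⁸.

1.2×10⁻¹³ M

Precipitation of each salt begins when its ion product equals Ksp.
Ag₃PO₄(s) ⇌ 3 Ag⁺(aq) + PO₄³⁻(aq)
Ksp = [Ag⁺]^3[PO₄³⁻] = [PO₄³⁻](3.1×10⁻²)^3
[PO₄³⁻] = 3.5×10⁻¹⁸ / (3.1×10⁻²)^3 = 1.2×10⁻¹³
[PO₄³⁻] = 1.2×10⁻¹³ mol L⁻¹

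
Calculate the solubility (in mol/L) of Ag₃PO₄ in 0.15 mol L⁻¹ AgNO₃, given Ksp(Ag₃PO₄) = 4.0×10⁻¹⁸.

Ag₃PO₄(s) ⇌ 3 Ag⁺(aq) + PO₄³⁻(aq)
With Ag⁺ already at 0.15 mol L⁻¹ and s small, take [Ag⁺] ≈ 0.15 mol L⁻¹ and [PO₄³⁻] = s.
Ksp = [Ag⁺]^3[PO₄³⁻] = (0.15)^3s
s = 4.0×10⁻¹⁸ / (0.15)^3 = 1.2×10⁻¹⁵
s = 1.2×10⁻¹⁵ mol L⁻¹

1.2×10⁻¹⁵ M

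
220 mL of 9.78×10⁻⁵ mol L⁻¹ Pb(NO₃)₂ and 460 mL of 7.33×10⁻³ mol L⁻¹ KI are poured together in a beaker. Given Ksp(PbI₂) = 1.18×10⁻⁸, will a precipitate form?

No

The combined volume is 680 mL.
[Pb²⁺] = (9.78×10⁻⁵)(220)/680 = 3.16×10⁻⁵ mol L⁻¹
[I⁻] = (7.33×10⁻³)(460)/680 = 4.96×10⁻³ mol L⁻¹
Q = [Pb²⁺][I⁻]^2 = 7.78×10⁻¹⁰
Since Q (7.78×10⁻¹⁰) is less than Ksp (1.18×10⁻⁸), no PbI₂ precipitates.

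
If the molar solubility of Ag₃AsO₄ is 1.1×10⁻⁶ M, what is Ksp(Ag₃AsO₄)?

Ag₃AsO₄(s) ⇌ 3 Ag⁺(aq) + AsO₄³⁻(aq)
Call the molar solubility s, so that [Ag⁺] = 3s and [AsO₄³⁻] = s.
Ksp = [Ag⁺]^3[AsO₄³⁻] = (3s)^3 · s = 27s^4
Ksp = 27 × (1.1×10⁻⁶)^4 = 4.0×10⁻²³

Ksp = 4.0×10⁻²³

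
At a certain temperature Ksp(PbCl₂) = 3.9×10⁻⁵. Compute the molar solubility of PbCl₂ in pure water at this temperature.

2.1×10⁻² M

PbCl₂(s) ⇌ Pb²⁺(aq) + 2 Cl⁻(aq)
Call the molar solubility s, so that [Pb²⁺] = s and [Cl⁻] = 2s.
Ksp = [Pb²⁺][Cl⁻]^2 = s · (2s)^2 = 4s^3
4s^3 = 3.9×10⁻⁵  ⇒  s^3 = 9.8×10⁻⁶
Taking the 3rd root, s = 2.1×10⁻² mol L⁻¹.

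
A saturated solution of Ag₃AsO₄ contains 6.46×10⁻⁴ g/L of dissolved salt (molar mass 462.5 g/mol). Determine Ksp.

s = (6.46×10⁻⁴ g L⁻¹)/(462.5 g mol⁻¹) = 1.3968×10⁻⁶ M
Ag₃AsO₄(s) ⇌ 3 Ag⁺(aq) + AsO₄³⁻(aq)
With molar solubility s: [Ag⁺] = 3s, [AsO₄³⁻] = s.
Ksp = [Ag⁺]^3[AsO₄³⁻] = (3s)^3 · s = 27s^4
Ksp = 27 × (1.3968×10⁻⁶)^4 = 1.03×10⁻²²

Ksp = 1.03×10⁻²²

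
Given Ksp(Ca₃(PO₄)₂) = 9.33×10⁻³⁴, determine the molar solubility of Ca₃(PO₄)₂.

Ca₃(PO₄)₂(s) ⇌ 3 Ca²⁺(aq) + 2 PO₄³⁻(aq)
If s mol/L of Ca₃(PO₄)₂ dissolves, [Ca²⁺] = 3s and [PO₄³⁻] = 2s.
Ksp = [Ca²⁺]^3[PO₄³⁻]^2 = (3s)^3 · (2s)^2 = 108s^5
108s^5 = 9.33×10⁻³⁴  ⇒  s^5 = 8.64×10⁻³⁶
s = (8.64×10⁻³⁶)^(1/5) = 9.71×10⁻⁸ M

9.71×10⁻⁸ M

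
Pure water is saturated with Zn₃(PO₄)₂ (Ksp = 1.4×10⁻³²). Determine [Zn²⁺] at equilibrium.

Zn₃(PO₄)₂(s) ⇌ 3 Zn²⁺(aq) + 2 PO₄³⁻(aq)
For each mole of Zn₃(PO₄)₂ that dissolves per liter, [Zn²⁺] = 3s and [PO₄³⁻] = 2s; let s denote this solubility.
Ksp = [Zn²⁺]^3[PO₄³⁻]^2 = (3s)^3 · (2s)^2 = 108s^5 = 1.4×10⁻³²
s = 1.7×10⁻⁷ M
[Zn²⁺] = 3s = 5.0×10⁻⁷ M

5.0×10⁻⁷ M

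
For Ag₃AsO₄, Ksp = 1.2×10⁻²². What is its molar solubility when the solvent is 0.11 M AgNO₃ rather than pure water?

9.0×10⁻²⁰ M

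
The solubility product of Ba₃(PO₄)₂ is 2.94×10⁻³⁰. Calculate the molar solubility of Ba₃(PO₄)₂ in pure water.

Ba₃(PO₄)₂(s) ⇌ 3 Ba²⁺(aq) + 2 PO₄³⁻(aq)
Call the molar solubility s, so that [Ba²⁺] = 3s and [PO₄³⁻] = 2s.
Ksp = [Ba²⁺]^3[PO₄³⁻]^2 = (3s)^3 · (2s)^2 = 108s^5
108s^5 = 2.94×10⁻³⁰  ⇒  s^5 = 2.72×10⁻³²
s = 4.86×10⁻⁷ mol/L

4.86×10⁻⁷ M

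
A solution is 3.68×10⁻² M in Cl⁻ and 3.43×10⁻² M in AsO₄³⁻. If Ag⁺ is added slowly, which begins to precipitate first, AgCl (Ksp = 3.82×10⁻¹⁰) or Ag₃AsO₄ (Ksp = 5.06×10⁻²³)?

AgCl

A salt starts to precipitate once the ion product Q reaches its Ksp.
For AgCl: [Ag⁺] = (Ksp/[Cl⁻]) = 1.04×10⁻⁸ M
For Ag₃AsO₄: [Ag⁺] = (Ksp/[AsO₄³⁻])^(1/3) = 1.14×10⁻⁷ M
Since AgCl needs less Ag⁺ to reach saturation, it precipitates first.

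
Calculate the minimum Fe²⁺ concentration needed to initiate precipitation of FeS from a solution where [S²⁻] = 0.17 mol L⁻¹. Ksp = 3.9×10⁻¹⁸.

2.3×10⁻¹⁷ M

Each salt precipitates once Q = Ksp for that salt.
FeS(s) ⇌ Fe²⁺(aq) + S²⁻(aq)
Ksp = [Fe²⁺][S²⁻] = [Fe²⁺](0.17)
[Fe²⁺] = 3.9×10⁻¹⁸ / (0.17) = 2.3×10⁻¹⁷
[Fe²⁺] = 2.3×10⁻¹⁷ mol L⁻¹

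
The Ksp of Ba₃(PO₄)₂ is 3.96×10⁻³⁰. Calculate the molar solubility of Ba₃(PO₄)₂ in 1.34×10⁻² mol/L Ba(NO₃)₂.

Ba₃(PO₄)₂(s) ⇌ 3 Ba²⁺(aq) + 2 PO₄³⁻(aq)
Let s be the solubility of Ba₃(PO₄)₂ here. The common ion gives [Ba²⁺] ≈ 1.34×10⁻² mol/L, and [PO₄³⁻] = 2s.
Ksp = [Ba²⁺]^3[PO₄³⁻]^2 = (1.34×10⁻²)^3(2s)^2
(2s)^2 = 3.96×10⁻³⁰ / (1.34×10⁻²)^3 = 1.65×10⁻²⁴
s = 6.41×10⁻¹³ mol/L

6.41×10⁻¹³ M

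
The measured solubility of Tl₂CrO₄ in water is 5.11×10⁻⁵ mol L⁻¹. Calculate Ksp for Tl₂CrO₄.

Tl₂CrO₄(s) ⇌ 2 Tl⁺(aq) + CrO₄²⁻(aq)
For each mole of Tl₂CrO₄ that dissolves per liter, [Tl⁺] = 2s and [CrO₄²⁻] = s; let s denote this solubility.
Ksp = [Tl⁺]^2[CrO₄²⁻] = (2s)^2 · s = 4s^3
Ksp = 4 × (5.11×10⁻⁵)^3 = 5.34×10⁻¹³

Ksp = 5.34×10⁻¹³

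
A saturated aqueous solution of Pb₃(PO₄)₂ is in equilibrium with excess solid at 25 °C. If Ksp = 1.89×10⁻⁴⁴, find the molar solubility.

7.06×10⁻¹⁰ M

Pb₃(PO₄)₂(s) ⇌ 3 Pb²⁺(aq) + 2 PO₄³⁻(aq)
With molar solubility s: [Pb²⁺] = 3s, [PO₄³⁻] = 2s.
Ksp = [Pb²⁺]^3[PO₄³⁻]^2 = (3s)^3 · (2s)^2 = 108s^5
108s^5 = 1.89×10⁻⁴⁴  ⇒  s^5 = 1.75×10⁻⁴⁶
Taking the 5th root, s = 7.06×10⁻¹⁰ M.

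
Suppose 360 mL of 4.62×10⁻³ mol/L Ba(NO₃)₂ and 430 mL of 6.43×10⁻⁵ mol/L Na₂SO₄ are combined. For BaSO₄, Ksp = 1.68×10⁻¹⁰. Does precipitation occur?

Yes

Total volume after mixing = 360 + 430 = 790 mL.
[Ba²⁺] = (4.62×10⁻³)(360)/790 = 2.11×10⁻³ mol/L
[SO₄²⁻] = (6.43×10⁻⁵)(430)/790 = 3.50×10⁻⁵ mol/L
Q = [Ba²⁺][SO₄²⁻] = 7.37×10⁻⁸
Because Q > Ksp (7.37×10⁻⁸ vs 1.68×10⁻¹⁰), a precipitate of BaSO₄ forms.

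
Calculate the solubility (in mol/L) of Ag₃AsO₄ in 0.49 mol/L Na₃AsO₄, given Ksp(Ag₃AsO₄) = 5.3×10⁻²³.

1.6×10⁻⁸ M

Ag₃AsO₄(s) ⇌ 3 Ag⁺(aq) + AsO₄³⁻(aq)
The solution already contains AsO₄³⁻ at 0.49 mol/L. Let s be the molar solubility of Ag₃AsO₄.
[AsO₄³⁻] ≈ 0.49 mol/L (common ion dominates); [Ag⁺] = 3s.
Ksp = [Ag⁺]^3[AsO₄³⁻] = (3s)^3(0.49)
(3s)^3 = 5.3×10⁻²³ / (0.49) = 1.1×10⁻²²
s = 1.6×10⁻⁸ mol/L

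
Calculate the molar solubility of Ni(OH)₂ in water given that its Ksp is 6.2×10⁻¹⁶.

5.4×10⁻⁶ M

Ni(OH)₂(s) ⇌ Ni²⁺(aq) + 2 OH⁻(aq)
Let s be the molar solubility. Then [Ni²⁺] = s and [OH⁻] = 2s.
Ksp = [Ni²⁺][OH⁻]^2 = s · (2s)^2 = 4s^3
4s^3 = 6.2×10⁻¹⁶  ⇒  s^3 = 1.6×10⁻¹⁶
s = 5.4×10⁻⁶ M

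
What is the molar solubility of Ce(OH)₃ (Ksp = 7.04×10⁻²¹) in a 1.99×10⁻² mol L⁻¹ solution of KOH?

8.93×10⁻¹⁶ M

Ce(OH)₃(s) ⇌ Ce³⁺(aq) + 3 OH⁻(aq)
The solution already contains OH⁻ at 1.99×10⁻² mol L⁻¹. Let s be the molar solubility of Ce(OH)₃.
[OH⁻] ≈ 1.99×10⁻² mol L⁻¹ (common ion dominates); [Ce³⁺] = s.
Ksp = [Ce³⁺][OH⁻]^3 = s(1.99×10⁻²)^3
s = 7.04×10⁻²¹ / (1.99×10⁻²)^3 = 8.93×10⁻¹⁶
s = 8.93×10⁻¹⁶ mol L⁻¹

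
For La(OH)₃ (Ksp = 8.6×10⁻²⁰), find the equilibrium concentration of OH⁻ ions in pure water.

La(OH)₃(s) ⇌ La³⁺(aq) + 3 OH⁻(aq)
For each mole of La(OH)₃ that dissolves per liter, [La³⁺] = s and [OH⁻] = 3s; let s denote this solubility.
Ksp = [La³⁺][OH⁻]^3 = s · (3s)^3 = 27s^4 = 8.6×10⁻²⁰
s = 7.5×10⁻⁶ mol L⁻¹
[OH⁻] = 3s = 2.3×10⁻⁵ mol L⁻¹

2.3×10⁻⁵ M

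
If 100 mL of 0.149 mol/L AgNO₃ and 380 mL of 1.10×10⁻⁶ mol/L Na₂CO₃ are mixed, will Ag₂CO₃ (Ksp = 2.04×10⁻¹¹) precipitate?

The combined volume is 480 mL.
[Ag⁺] = (0.149)(100)/480 = 3.10×10⁻² mol/L
[CO₃²⁻] = (1.10×10⁻⁶)(380)/480 = 8.71×10⁻⁷ mol/L
Q = [Ag⁺]^2[CO₃²⁻] = 8.39×10⁻¹⁰
Q = 8.39×10⁻¹⁰ > Ksp = 2.04×10⁻¹¹, so the solution is supersaturated and Ag₂CO₃ precipitates.

Yes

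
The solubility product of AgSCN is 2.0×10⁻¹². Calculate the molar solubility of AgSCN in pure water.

1.4×10⁻⁶ M

AgSCN(s) ⇌ Ag⁺(aq) + SCN⁻(aq)
For each mole of AgSCN that dissolves per liter, [Ag⁺] = s and [SCN⁻] = s; let s denote this solubility.
Ksp = [Ag⁺][SCN⁻] = s · s = s^2
s^2 = 2.0×10⁻¹²
s = (2.0×10⁻¹²)^(1/2) = 1.4×10⁻⁶ M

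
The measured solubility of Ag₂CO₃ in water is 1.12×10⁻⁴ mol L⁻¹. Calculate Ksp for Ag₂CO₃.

Ag₂CO₃(s) ⇌ 2 Ag⁺(aq) + CO₃²⁻(aq)
With molar solubility s: [Ag⁺] = 2s, [CO₃²⁻] = s.
Ksp = [Ag⁺]^2[CO₃²⁻] = (2s)^2 · s = 4s^3
Ksp = 4 × (1.12×10⁻⁴)^3 = 5.62×10⁻¹²

Ksp = 5.62×10⁻¹²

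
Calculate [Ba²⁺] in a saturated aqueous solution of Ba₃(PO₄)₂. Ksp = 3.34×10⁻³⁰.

1.50×10⁻⁶ M

Ba₃(PO₄)₂(s) ⇌ 3 Ba²⁺(aq) + 2 PO₄³⁻(aq)
For each mole of Ba₃(PO₄)₂ that dissolves per liter, [Ba²⁺] = 3s and [PO₄³⁻] = 2s; let s denote this solubility.
Ksp = [Ba²⁺]^3[PO₄³⁻]^2 = (3s)^3 · (2s)^2 = 108s^5 = 3.34×10⁻³⁰
s = 4.99×10⁻⁷ mol/L
[Ba²⁺] = 3s = 1.50×10⁻⁶ mol/L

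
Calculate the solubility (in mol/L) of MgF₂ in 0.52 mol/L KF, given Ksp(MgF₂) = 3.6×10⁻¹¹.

MgF₂(s) ⇌ Mg²⁺(aq) + 2 F⁻(aq)
Let s be the solubility of MgF₂ here. The common ion gives [F⁻] ≈ 0.52 mol/L, and [Mg²⁺] = s.
Ksp = [Mg²⁺][F⁻]^2 = s(0.52)^2
s = 3.6×10⁻¹¹ / (0.52)^2 = 1.3×10⁻¹⁰
s = 1.3×10⁻¹⁰ mol/L

1.3×10⁻¹⁰ M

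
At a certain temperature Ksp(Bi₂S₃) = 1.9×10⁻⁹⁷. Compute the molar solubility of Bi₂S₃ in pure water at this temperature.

Bi₂S₃(s) ⇌ 2 Bi³⁺(aq) + 3 S²⁻(aq)
Call the molar solubility s, so that [Bi³⁺] = 2s and [S²⁻] = 3s.
Ksp = [Bi³⁺]^2[S²⁻]^3 = (2s)^2 · (3s)^3 = 108s^5
108s^5 = 1.9×10⁻⁹⁷  ⇒  s^5 = 1.8×10⁻⁹⁹
s = (1.8×10⁻⁹⁹)^(1/5) = 1.8×10⁻²⁰ mol L⁻¹

1.8×10⁻²⁰ M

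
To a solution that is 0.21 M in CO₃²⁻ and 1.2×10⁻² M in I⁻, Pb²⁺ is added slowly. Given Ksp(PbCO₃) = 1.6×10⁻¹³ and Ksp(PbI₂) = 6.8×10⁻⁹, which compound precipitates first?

PbCO₃

Precipitation begins when Q = Ksp.
For PbCO₃: [Pb²⁺] = (Ksp/[CO₃²⁻]) = 7.6×10⁻¹³ M
For PbI₂: [Pb²⁺] = (Ksp/[I⁻]^2) = 4.7×10⁻⁵ M
PbCO₃ requires the lower [Pb²⁺], so it precipitates first.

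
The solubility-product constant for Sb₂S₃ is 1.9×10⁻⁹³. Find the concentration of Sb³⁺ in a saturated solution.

Sb₂S₃(s) ⇌ 2 Sb³⁺(aq) + 3 S²⁻(aq)
If s mol/L of Sb₂S₃ dissolves, [Sb³⁺] = 2s and [S²⁻] = 3s.
Ksp = [Sb³⁺]^2[S²⁻]^3 = (2s)^2 · (3s)^3 = 108s^5 = 1.9×10⁻⁹³
s = 1.1×10⁻¹⁹ mol L⁻¹
[Sb³⁺] = 2s = 2.2×10⁻¹⁹ mol L⁻¹

2.2×10⁻¹⁹ M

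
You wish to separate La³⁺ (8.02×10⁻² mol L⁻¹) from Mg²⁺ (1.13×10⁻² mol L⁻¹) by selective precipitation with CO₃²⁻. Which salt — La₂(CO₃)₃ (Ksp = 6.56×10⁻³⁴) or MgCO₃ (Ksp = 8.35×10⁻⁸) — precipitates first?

La₂(CO₃)₃

Precipitation of each salt begins when its ion product equals Ksp.
For La₂(CO₃)₃: [CO₃²⁻] = (Ksp/[La³⁺]^2)^(1/3) = 4.67×10⁻¹¹ mol L⁻¹
For MgCO₃: [CO₃²⁻] = (Ksp/[Mg²⁺]) = 7.39×10⁻⁶ mol L⁻¹
La₂(CO₃)₃ requires the lower [CO₃²⁻], so it precipitates first.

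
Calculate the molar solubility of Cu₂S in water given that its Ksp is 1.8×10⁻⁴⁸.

Cu₂S(s) ⇌ 2 Cu⁺(aq) + S²⁻(aq)
Let s be the molar solubility. Then [Cu⁺] = 2s and [S²⁻] = s.
Ksp = [Cu⁺]^2[S²⁻] = (2s)^2 · s = 4s^3
4s^3 = 1.8×10⁻⁴⁸  ⇒  s^3 = 4.5×10⁻⁴⁹
Taking the 3rd root, s = 7.7×10⁻¹⁷ M.

7.7×10⁻¹⁷ M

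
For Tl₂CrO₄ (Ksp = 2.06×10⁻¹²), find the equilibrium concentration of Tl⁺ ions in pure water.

Tl₂CrO₄(s) ⇌ 2 Tl⁺(aq) + CrO₄²⁻(aq)
Let s be the molar solubility. Then [Tl⁺] = 2s and [CrO₄²⁻] = s.
Ksp = [Tl⁺]^2[CrO₄²⁻] = (2s)^2 · s = 4s^3 = 2.06×10⁻¹²
s = 8.02×10⁻⁵ mol/L
[Tl⁺] = 2s = 1.60×10⁻⁴ mol/L

1.60×10⁻⁴ M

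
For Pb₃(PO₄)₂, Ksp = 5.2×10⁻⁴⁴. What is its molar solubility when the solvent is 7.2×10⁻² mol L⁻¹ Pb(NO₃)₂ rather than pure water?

Pb₃(PO₄)₂(s) ⇌ 3 Pb²⁺(aq) + 2 PO₄³⁻(aq)
Let s be the solubility of Pb₃(PO₄)₂ here. The common ion gives [Pb²⁺] ≈ 7.2×10⁻² mol L⁻¹, and [PO₄³⁻] = 2s.
Ksp = [Pb²⁺]^3[PO₄³⁻]^2 = (7.2×10⁻²)^3(2s)^2
(2s)^2 = 5.2×10⁻⁴⁴ / (7.2×10⁻²)^3 = 1.4×10⁻⁴⁰
s = 5.9×10⁻²¹ mol L⁻¹

5.9×10⁻²¹ M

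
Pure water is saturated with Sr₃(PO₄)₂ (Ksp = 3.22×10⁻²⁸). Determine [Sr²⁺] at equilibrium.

Sr₃(PO₄)₂(s) ⇌ 3 Sr²⁺(aq) + 2 PO₄³⁻(aq)
If s mol/L of Sr₃(PO₄)₂ dissolves, [Sr²⁺] = 3s and [PO₄³⁻] = 2s.
Ksp = [Sr²⁺]^3[PO₄³⁻]^2 = (3s)^3 · (2s)^2 = 108s^5 = 3.22×10⁻²⁸
s = 1.24×10⁻⁶ M
[Sr²⁺] = 3s = 3.73×10⁻⁶ M

3.73×10⁻⁶ M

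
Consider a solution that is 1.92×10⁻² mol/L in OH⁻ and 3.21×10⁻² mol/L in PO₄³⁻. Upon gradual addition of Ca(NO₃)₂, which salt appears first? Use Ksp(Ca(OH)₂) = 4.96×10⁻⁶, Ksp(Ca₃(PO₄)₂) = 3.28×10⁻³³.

Precipitation begins when Q = Ksp.
For Ca(OH)₂: [Ca²⁺] = (Ksp/[OH⁻]^2) = 1.35×10⁻² mol/L
For Ca₃(PO₄)₂: [Ca²⁺] = (Ksp/[PO₄³⁻]^2)^(1/3) = 1.47×10⁻¹⁰ mol/L
The smaller threshold [Ca²⁺] is reached first, so Ca₃(PO₄)₂ precipitates first.

Ca₃(PO₄)₂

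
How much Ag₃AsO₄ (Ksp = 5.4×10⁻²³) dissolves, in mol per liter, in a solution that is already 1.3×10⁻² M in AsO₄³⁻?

Ag₃AsO₄(s) ⇌ 3 Ag⁺(aq) + AsO₄³⁻(aq)
Let s be the solubility of Ag₃AsO₄ here. The common ion gives [AsO₄³⁻] ≈ 1.3×10⁻² M, and [Ag⁺] = 3s.
Ksp = [Ag⁺]^3[AsO₄³⁻] = (3s)^3(1.3×10⁻²)
(3s)^3 = 5.4×10⁻²³ / (1.3×10⁻²) = 4.2×10⁻²¹
s = 5.4×10⁻⁸ M

5.4×10⁻⁸ M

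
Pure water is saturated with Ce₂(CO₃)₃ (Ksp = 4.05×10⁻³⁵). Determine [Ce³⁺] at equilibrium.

Ce₂(CO₃)₃(s) ⇌ 2 Ce³⁺(aq) + 3 CO₃²⁻(aq)
Call the molar solubility s, so that [Ce³⁺] = 2s and [CO₃²⁻] = 3s.
Ksp = [Ce³⁺]^2[CO₃²⁻]^3 = (2s)^2 · (3s)^3 = 108s^5 = 4.05×10⁻³⁵
s = 5.19×10⁻⁸ M
[Ce³⁺] = 2s = 1.04×10⁻⁷ M

1.04×10⁻⁷ M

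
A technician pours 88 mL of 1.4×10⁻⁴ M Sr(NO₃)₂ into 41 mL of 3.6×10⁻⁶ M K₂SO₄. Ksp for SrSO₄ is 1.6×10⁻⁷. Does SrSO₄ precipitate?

No

Total volume after mixing = 88 + 41 = 129 mL.
[Sr²⁺] = (1.4×10⁻⁴)(88)/129 = 9.6×10⁻⁵ M
[SO₄²⁻] = (3.6×10⁻⁶)(41)/129 = 1.1×10⁻⁶ M
Q = [Sr²⁺][SO₄²⁻] = 1.1×10⁻¹⁰
Q < Ksp (1.1×10⁻¹⁰ vs 1.6×10⁻⁷); the solution remains unsaturated and no precipitate forms.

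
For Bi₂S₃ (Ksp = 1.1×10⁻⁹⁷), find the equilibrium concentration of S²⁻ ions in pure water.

4.8×10⁻²⁰ M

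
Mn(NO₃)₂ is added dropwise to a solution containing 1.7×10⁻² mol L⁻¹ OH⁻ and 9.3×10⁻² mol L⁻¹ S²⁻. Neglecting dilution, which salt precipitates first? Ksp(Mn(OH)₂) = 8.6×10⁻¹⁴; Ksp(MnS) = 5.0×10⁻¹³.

Each salt precipitates once Q = Ksp for that salt.
For Mn(OH)₂: [Mn²⁺] = (Ksp/[OH⁻]^2) = 3.0×10⁻¹⁰ mol L⁻¹
For MnS: [Mn²⁺] = (Ksp/[S²⁻]) = 5.4×10⁻¹² mol L⁻¹
Since MnS needs less Mn²⁺ to reach saturation, it precipitates first.

MnS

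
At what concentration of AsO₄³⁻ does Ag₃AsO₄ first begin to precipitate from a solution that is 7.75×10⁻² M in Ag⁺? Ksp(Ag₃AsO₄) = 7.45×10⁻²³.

1.60×10⁻¹⁹ M

A salt starts to precipitate once the ion product Q reaches its Ksp.
Ag₃AsO₄(s) ⇌ 3 Ag⁺(aq) + AsO₄³⁻(aq)
Ksp = [Ag⁺]^3[AsO₄³⁻] = [AsO₄³⁻](7.75×10⁻²)^3
[AsO₄³⁻] = 7.45×10⁻²³ / (7.75×10⁻²)^3 = 1.60×10⁻¹⁹
[AsO₄³⁻] = 1.60×10⁻¹⁹ M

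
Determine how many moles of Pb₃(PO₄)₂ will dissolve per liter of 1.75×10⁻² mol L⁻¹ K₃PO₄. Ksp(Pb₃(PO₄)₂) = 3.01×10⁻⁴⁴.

1.54×10⁻¹⁴ M

Pb₃(PO₄)₂(s) ⇌ 3 Pb²⁺(aq) + 2 PO₄³⁻(aq)
The solution already contains PO₄³⁻ at 1.75×10⁻² mol L⁻¹. Let s be the molar solubility of Pb₃(PO₄)₂.
[PO₄³⁻] ≈ 1.75×10⁻² mol L⁻¹ (common ion dominates); [Pb²⁺] = 3s.
Ksp = [Pb²⁺]^3[PO₄³⁻]^2 = (3s)^3(1.75×10⁻²)^2
(3s)^3 = 3.01×10⁻⁴⁴ / (1.75×10⁻²)^2 = 9.83×10⁻⁴¹
s = 1.54×10⁻¹⁴ mol L⁻¹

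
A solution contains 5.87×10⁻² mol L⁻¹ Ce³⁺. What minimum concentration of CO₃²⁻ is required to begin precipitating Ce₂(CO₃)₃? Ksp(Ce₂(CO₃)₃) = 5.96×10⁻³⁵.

Each salt precipitates once Q = Ksp for that salt.
Ce₂(CO₃)₃(s) ⇌ 2 Ce³⁺(aq) + 3 CO₃²⁻(aq)
Ksp = [Ce³⁺]^2[CO₃²⁻]^3 = [CO₃²⁻]^3(5.87×10⁻²)^2
[CO₃²⁻]^3 = 5.96×10⁻³⁵ / (5.87×10⁻²)^2 = 1.73×10⁻³²
[CO₃²⁻] = 2.59×10⁻¹¹ mol L⁻¹

2.59×10⁻¹¹ M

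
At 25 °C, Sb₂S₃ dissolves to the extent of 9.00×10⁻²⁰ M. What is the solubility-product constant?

Sb₂S₃(s) ⇌ 2 Sb³⁺(aq) + 3 S²⁻(aq)
Call the molar solubility s, so that [Sb³⁺] = 2s and [S²⁻] = 3s.
Ksp = [Sb³⁺]^2[S²⁻]^3 = (2s)^2 · (3s)^3 = 108s^5
Ksp = 108 × (9.00×10⁻²⁰)^5 = 6.38×10⁻⁹⁴

Ksp = 6.38×10⁻⁹⁴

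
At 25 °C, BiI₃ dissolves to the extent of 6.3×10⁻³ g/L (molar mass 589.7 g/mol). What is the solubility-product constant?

Ksp = 3.5×10⁻¹⁹

s = (6.3×10⁻³ g L⁻¹)/(589.7 g mol⁻¹) = 1.068×10⁻⁵ M
BiI₃(s) ⇌ Bi³⁺(aq) + 3 I⁻(aq)
Call the molar solubility s, so that [Bi³⁺] = s and [I⁻] = 3s.
Ksp = [Bi³⁺][I⁻]^3 = s · (3s)^3 = 27s^4
Ksp = 27 × (1.068×10⁻⁵)^4 = 3.5×10⁻¹⁹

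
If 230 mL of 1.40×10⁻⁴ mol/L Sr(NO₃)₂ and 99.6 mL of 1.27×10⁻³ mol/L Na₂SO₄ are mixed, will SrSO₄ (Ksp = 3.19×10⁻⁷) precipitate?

The combined volume is 329.6 mL.
[Sr²⁺] = (1.40×10⁻⁴)(230)/329.6 = 9.77×10⁻⁵ mol/L
[SO₄²⁻] = (1.27×10⁻³)(99.6)/329.6 = 3.84×10⁻⁴ mol/L
Q = [Sr²⁺][SO₄²⁻] = 3.75×10⁻⁸
Since Q (3.75×10⁻⁸) is less than Ksp (3.19×10⁻⁷), no SrSO₄ precipitates.

No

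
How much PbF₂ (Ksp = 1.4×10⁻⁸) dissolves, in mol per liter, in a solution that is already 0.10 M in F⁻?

PbF₂(s) ⇌ Pb²⁺(aq) + 2 F⁻(aq)
The solution already contains F⁻ at 0.10 M. Let s be the molar solubility of PbF₂.
[F⁻] ≈ 0.10 M (common ion dominates); [Pb²⁺] = s.
Ksp = [Pb²⁺][F⁻]^2 = s(0.10)^2
s = 1.4×10⁻⁸ / (0.10)^2 = 1.4×10⁻⁶
s = 1.4×10⁻⁶ M

1.4×10⁻⁶ M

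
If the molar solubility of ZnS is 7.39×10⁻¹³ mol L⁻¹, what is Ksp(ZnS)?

ZnS(s) ⇌ Zn²⁺(aq) + S²⁻(aq)
Let s be the molar solubility. Then [Zn²⁺] = s and [S²⁻] = s.
Ksp = [Zn²⁺][S²⁻] = s · s = s^2
Ksp = (7.39×10⁻¹³)^2 = 5.46×10⁻²⁵

Ksp = 5.46×10⁻²⁵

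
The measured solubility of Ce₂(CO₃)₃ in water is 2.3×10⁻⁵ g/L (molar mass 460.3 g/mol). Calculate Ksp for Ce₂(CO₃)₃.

Molar solubility s = (2.3×10⁻⁵ g/L) / (460.3 g/mol) = 4.997×10⁻⁸ mol/L
Ce₂(CO₃)₃(s) ⇌ 2 Ce³⁺(aq) + 3 CO₃²⁻(aq)
Let s be the molar solubility. Then [Ce³⁺] = 2s and [CO₃²⁻] = 3s.
Ksp = [Ce³⁺]^2[CO₃²⁻]^3 = (2s)^2 · (3s)^3 = 108s^5
Ksp = 108 × (4.997×10⁻⁸)^5 = 3.4×10⁻³⁵

Ksp = 3.4×10⁻³⁵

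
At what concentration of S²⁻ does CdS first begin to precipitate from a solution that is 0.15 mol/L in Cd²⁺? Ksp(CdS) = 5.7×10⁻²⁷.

3.8×10⁻²⁶ M

Precipitation of each salt begins when its ion product equals Ksp.
CdS(s) ⇌ Cd²⁺(aq) + S²⁻(aq)
Ksp = [Cd²⁺][S²⁻] = [S²⁻](0.15)
[S²⁻] = 5.7×10⁻²⁷ / (0.15) = 3.8×10⁻²⁶
[S²⁻] = 3.8×10⁻²⁶ mol/L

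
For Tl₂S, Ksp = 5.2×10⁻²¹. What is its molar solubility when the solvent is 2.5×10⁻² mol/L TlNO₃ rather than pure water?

Tl₂S(s) ⇌ 2 Tl⁺(aq) + S²⁻(aq)
Tl⁺ is already present at 2.5×10⁻² mol/L. If s mol/L of Tl₂S dissolves, [S²⁻] = s while [Tl⁺] ≈ 2.5×10⁻² mol/L.
Ksp = [Tl⁺]^2[S²⁻] = (2.5×10⁻²)^2s
s = 5.2×10⁻²¹ / (2.5×10⁻²)^2 = 8.3×10⁻¹⁸
s = 8.3×10⁻¹⁸ mol/L

8.3×10⁻¹⁸ M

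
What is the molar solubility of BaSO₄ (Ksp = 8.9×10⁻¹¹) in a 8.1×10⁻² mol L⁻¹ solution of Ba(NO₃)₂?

1.1×10⁻⁹ M

BaSO₄(s) ⇌ Ba²⁺(aq) + SO₄²⁻(aq)
With Ba²⁺ already at 8.1×10⁻² mol L⁻¹ and s small, take [Ba²⁺] ≈ 8.1×10⁻² mol L⁻¹ and [SO₄²⁻] = s.
Ksp = [Ba²⁺][SO₄²⁻] = (8.1×10⁻²)s
s = 8.9×10⁻¹¹ / (8.1×10⁻²) = 1.1×10⁻⁹
s = 1.1×10⁻⁹ mol L⁻¹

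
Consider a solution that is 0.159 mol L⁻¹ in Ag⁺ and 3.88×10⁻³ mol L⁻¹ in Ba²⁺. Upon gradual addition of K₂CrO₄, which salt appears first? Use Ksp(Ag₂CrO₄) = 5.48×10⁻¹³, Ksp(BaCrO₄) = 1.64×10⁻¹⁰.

Ag₂CrO₄

Each salt precipitates once Q = Ksp for that salt.
For Ag₂CrO₄: [CrO₄²⁻] = (Ksp/[Ag⁺]^2) = 2.17×10⁻¹¹ mol L⁻¹
For BaCrO₄: [CrO₄²⁻] = (Ksp/[Ba²⁺]) = 4.23×10⁻⁸ mol L⁻¹
The smaller threshold [CrO₄²⁻] is reached first, so Ag₂CrO₄ precipitates first.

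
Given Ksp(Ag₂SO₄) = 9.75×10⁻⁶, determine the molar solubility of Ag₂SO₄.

1.35×10⁻² M

Ag₂SO₄(s) ⇌ 2 Ag⁺(aq) + SO₄²⁻(aq)
For each mole of Ag₂SO₄ that dissolves per liter, [Ag⁺] = 2s and [SO₄²⁻] = s; let s denote this solubility.
Ksp = [Ag⁺]^2[SO₄²⁻] = (2s)^2 · s = 4s^3
4s^3 = 9.75×10⁻⁶  ⇒  s^3 = 2.44×10⁻⁶
s = 1.35×10⁻² mol L⁻¹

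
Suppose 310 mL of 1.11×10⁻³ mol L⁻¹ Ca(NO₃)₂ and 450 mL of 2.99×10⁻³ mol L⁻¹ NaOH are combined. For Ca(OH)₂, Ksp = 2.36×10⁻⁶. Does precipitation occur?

No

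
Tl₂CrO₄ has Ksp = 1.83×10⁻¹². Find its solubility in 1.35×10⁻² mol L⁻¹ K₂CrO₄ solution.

Tl₂CrO₄(s) ⇌ 2 Tl⁺(aq) + CrO₄²⁻(aq)
Let s be the solubility of Tl₂CrO₄ here. The common ion gives [CrO₄²⁻] ≈ 1.35×10⁻² mol L⁻¹, and [Tl⁺] = 2s.
Ksp = [Tl⁺]^2[CrO₄²⁻] = (2s)^2(1.35×10⁻²)
(2s)^2 = 1.83×10⁻¹² / (1.35×10⁻²) = 1.36×10⁻¹⁰
s = 5.82×10⁻⁶ mol L⁻¹

5.82×10⁻⁶ M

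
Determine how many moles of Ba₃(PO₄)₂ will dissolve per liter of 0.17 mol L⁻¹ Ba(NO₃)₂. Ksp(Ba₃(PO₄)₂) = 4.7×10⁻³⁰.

Ba₃(PO₄)₂(s) ⇌ 3 Ba²⁺(aq) + 2 PO₄³⁻(aq)
The solution already contains Ba²⁺ at 0.17 mol L⁻¹. Let s be the molar solubility of Ba₃(PO₄)₂.
[Ba²⁺] ≈ 0.17 mol L⁻¹ (common ion dominates); [PO₄³⁻] = 2s.
Ksp = [Ba²⁺]^3[PO₄³⁻]^2 = (0.17)^3(2s)^2
(2s)^2 = 4.7×10⁻³⁰ / (0.17)^3 = 9.6×10⁻²⁸
s = 1.5×10⁻¹⁴ mol L⁻¹

1.5×10⁻¹⁴ M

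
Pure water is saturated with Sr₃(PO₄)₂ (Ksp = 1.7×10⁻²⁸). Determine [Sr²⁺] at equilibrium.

Sr₃(PO₄)₂(s) ⇌ 3 Sr²⁺(aq) + 2 PO₄³⁻(aq)
For each mole of Sr₃(PO₄)₂ that dissolves per liter, [Sr²⁺] = 3s and [PO₄³⁻] = 2s; let s denote this solubility.
Ksp = [Sr²⁺]^3[PO₄³⁻]^2 = (3s)^3 · (2s)^2 = 108s^5 = 1.7×10⁻²⁸
s = 1.1×10⁻⁶ mol/L
[Sr²⁺] = 3s = 3.3×10⁻⁶ mol/L

3.3×10⁻⁶ M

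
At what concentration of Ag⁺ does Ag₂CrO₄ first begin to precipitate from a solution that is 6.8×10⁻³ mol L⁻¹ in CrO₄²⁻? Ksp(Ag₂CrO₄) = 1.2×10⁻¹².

1.3×10⁻⁵ M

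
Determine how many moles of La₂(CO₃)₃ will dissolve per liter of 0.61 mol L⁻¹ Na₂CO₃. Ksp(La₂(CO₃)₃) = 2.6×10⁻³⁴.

1.7×10⁻¹⁷ M

La₂(CO₃)₃(s) ⇌ 2 La³⁺(aq) + 3 CO₃²⁻(aq)
With CO₃²⁻ already at 0.61 mol L⁻¹ and s small, take [CO₃²⁻] ≈ 0.61 mol L⁻¹ and [La³⁺] = 2s.
Ksp = [La³⁺]^2[CO₃²⁻]^3 = (2s)^2(0.61)^3
(2s)^2 = 2.6×10⁻³⁴ / (0.61)^3 = 1.1×10⁻³³
s = 1.7×10⁻¹⁷ mol L⁻¹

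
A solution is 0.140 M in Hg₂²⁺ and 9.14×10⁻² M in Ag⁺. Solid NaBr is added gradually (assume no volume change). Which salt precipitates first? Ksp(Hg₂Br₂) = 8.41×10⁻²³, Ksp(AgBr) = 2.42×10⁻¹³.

AgBr

Precipitation begins when Q = Ksp.
For Hg₂Br₂: [Br⁻] = (Ksp/[Hg₂²⁺])^(1/2) = 2.45×10⁻¹¹ M
For AgBr: [Br⁻] = (Ksp/[Ag⁺]) = 2.65×10⁻¹² M
AgBr requires the lower [Br⁻], so it precipitates first.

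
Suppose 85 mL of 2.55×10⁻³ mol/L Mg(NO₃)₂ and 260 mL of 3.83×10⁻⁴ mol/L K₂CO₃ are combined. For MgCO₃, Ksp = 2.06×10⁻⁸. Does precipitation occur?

Yes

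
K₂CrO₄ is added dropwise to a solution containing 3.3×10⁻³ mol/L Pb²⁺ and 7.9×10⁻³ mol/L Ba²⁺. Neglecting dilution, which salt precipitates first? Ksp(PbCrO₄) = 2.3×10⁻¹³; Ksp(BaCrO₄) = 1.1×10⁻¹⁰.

Each salt precipitates once Q = Ksp for that salt.
For PbCrO₄: [CrO₄²⁻] = (Ksp/[Pb²⁺]) = 7.0×10⁻¹¹ mol/L
For BaCrO₄: [CrO₄²⁻] = (Ksp/[Ba²⁺]) = 1.4×10⁻⁸ mol/L
The smaller threshold [CrO₄²⁻] is reached first, so PbCrO₄ precipitates first.

PbCrO₄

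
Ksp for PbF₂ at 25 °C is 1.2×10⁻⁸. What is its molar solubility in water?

1.4×10⁻³ M

PbF₂(s) ⇌ Pb²⁺(aq) + 2 F⁻(aq)
With molar solubility s: [Pb²⁺] = s, [F⁻] = 2s.
Ksp = [Pb²⁺][F⁻]^2 = s · (2s)^2 = 4s^3
4s^3 = 1.2×10⁻⁸  ⇒  s^3 = 3.0×10⁻⁹
s = 1.4×10⁻³ mol L⁻¹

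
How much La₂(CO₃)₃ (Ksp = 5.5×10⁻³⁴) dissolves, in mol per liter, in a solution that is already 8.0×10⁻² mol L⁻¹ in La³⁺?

La₂(CO₃)₃(s) ⇌ 2 La³⁺(aq) + 3 CO₃²⁻(aq)
With La³⁺ already at 8.0×10⁻² mol L⁻¹ and s small, take [La³⁺] ≈ 8.0×10⁻² mol L⁻¹ and [CO₃²⁻] = 3s.
Ksp = [La³⁺]^2[CO₃²⁻]^3 = (8.0×10⁻²)^2(3s)^3
(3s)^3 = 5.5×10⁻³⁴ / (8.0×10⁻²)^2 = 8.6×10⁻³²
s = 1.5×10⁻¹¹ mol L⁻¹

1.5×10⁻¹¹ M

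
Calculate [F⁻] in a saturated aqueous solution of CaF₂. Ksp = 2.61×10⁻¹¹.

CaF₂(s) ⇌ Ca²⁺(aq) + 2 F⁻(aq)
For each mole of CaF₂ that dissolves per liter, [Ca²⁺] = s and [F⁻] = 2s; let s denote this solubility.
Ksp = [Ca²⁺][F⁻]^2 = s · (2s)^2 = 4s^3 = 2.61×10⁻¹¹
s = 1.87×10⁻⁴ M
[F⁻] = 2s = 3.74×10⁻⁴ M

3.74×10⁻⁴ M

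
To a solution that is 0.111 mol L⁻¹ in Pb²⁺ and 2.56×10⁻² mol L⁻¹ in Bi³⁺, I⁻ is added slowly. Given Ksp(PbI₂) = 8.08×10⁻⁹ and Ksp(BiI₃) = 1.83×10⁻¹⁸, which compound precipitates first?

Precipitation of each salt begins when its ion product equals Ksp.
For PbI₂: [I⁻] = (Ksp/[Pb²⁺])^(1/2) = 2.70×10⁻⁴ mol L⁻¹
For BiI₃: [I⁻] = (Ksp/[Bi³⁺])^(1/3) = 4.15×10⁻⁶ mol L⁻¹
Since BiI₃ needs less I⁻ to reach saturation, it precipitates first.

BiI₃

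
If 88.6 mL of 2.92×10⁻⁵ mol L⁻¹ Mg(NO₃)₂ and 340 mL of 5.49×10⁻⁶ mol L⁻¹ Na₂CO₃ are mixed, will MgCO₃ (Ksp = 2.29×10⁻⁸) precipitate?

No

The combined volume is 428.6 mL.
[Mg²⁺] = (2.92×10⁻⁵)(88.6)/428.6 = 6.04×10⁻⁶ mol L⁻¹
[CO₃²⁻] = (5.49×10⁻⁶)(340)/428.6 = 4.36×10⁻⁶ mol L⁻¹
Q = [Mg²⁺][CO₃²⁻] = 2.63×10⁻¹¹
Since Q (2.63×10⁻¹¹) is less than Ksp (2.29×10⁻⁸), no MgCO₃ precipitates.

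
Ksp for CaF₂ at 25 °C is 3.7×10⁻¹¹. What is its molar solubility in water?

2.1×10⁻⁴ M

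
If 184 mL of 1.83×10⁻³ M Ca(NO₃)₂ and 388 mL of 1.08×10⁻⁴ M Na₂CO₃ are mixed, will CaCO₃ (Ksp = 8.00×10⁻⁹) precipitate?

Yes

The combined volume is 572 mL.
[Ca²⁺] = (1.83×10⁻³)(184)/572 = 5.89×10⁻⁴ M
[CO₃²⁻] = (1.08×10⁻⁴)(388)/572 = 7.33×10⁻⁵ M
Q = [Ca²⁺][CO₃²⁻] = 4.31×10⁻⁸
Q = 4.31×10⁻⁸ > Ksp = 8.00×10⁻⁹, so the solution is supersaturated and CaCO₃ precipitates.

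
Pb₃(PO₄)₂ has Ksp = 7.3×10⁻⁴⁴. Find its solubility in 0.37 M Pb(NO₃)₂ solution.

6.0×10⁻²² M

Pb₃(PO₄)₂(s) ⇌ 3 Pb²⁺(aq) + 2 PO₄³⁻(aq)
Pb²⁺ is already present at 0.37 M. If s mol/L of Pb₃(PO₄)₂ dissolves, [PO₄³⁻] = 2s while [Pb²⁺] ≈ 0.37 M.
Ksp = [Pb²⁺]^3[PO₄³⁻]^2 = (0.37)^3(2s)^2
(2s)^2 = 7.3×10⁻⁴⁴ / (0.37)^3 = 1.4×10⁻⁴²
s = 6.0×10⁻²² M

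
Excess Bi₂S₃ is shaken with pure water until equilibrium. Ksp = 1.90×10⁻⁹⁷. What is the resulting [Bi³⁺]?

3.55×10⁻²⁰ M

Bi₂S₃(s) ⇌ 2 Bi³⁺(aq) + 3 S²⁻(aq)
If s mol/L of Bi₂S₃ dissolves, [Bi³⁺] = 2s and [S²⁻] = 3s.
Ksp = [Bi³⁺]^2[S²⁻]^3 = (2s)^2 · (3s)^3 = 108s^5 = 1.90×10⁻⁹⁷
s = 1.77×10⁻²⁰ mol L⁻¹
[Bi³⁺] = 2s = 3.55×10⁻²⁰ mol L⁻¹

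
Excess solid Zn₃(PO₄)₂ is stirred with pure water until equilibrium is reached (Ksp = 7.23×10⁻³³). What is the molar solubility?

Zn₃(PO₄)₂(s) ⇌ 3 Zn²⁺(aq) + 2 PO₄³⁻(aq)
With molar solubility s: [Zn²⁺] = 3s, [PO₄³⁻] = 2s.
Ksp = [Zn²⁺]^3[PO₄³⁻]^2 = (3s)^3 · (2s)^2 = 108s^5
108s^5 = 7.23×10⁻³³  ⇒  s^5 = 6.69×10⁻³⁵
s = 1.46×10⁻⁷ mol L⁻¹

1.46×10⁻⁷ M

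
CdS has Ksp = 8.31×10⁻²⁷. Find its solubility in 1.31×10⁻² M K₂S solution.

CdS(s) ⇌ Cd²⁺(aq) + S²⁻(aq)
Let s be the solubility of CdS here. The common ion gives [S²⁻] ≈ 1.31×10⁻² M, and [Cd²⁺] = s.
Ksp = [Cd²⁺][S²⁻] = s(1.31×10⁻²)
s = 8.31×10⁻²⁷ / (1.31×10⁻²) = 6.34×10⁻²⁵
s = 6.34×10⁻²⁵ M

6.34×10⁻²⁵ M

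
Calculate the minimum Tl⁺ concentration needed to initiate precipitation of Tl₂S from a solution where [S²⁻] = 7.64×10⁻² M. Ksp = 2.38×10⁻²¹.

1.76×10⁻¹⁰ M

Precipitation of each salt begins when its ion product equals Ksp.
Tl₂S(s) ⇌ 2 Tl⁺(aq) + S²⁻(aq)
Ksp = [Tl⁺]^2[S²⁻] = [Tl⁺]^2(7.64×10⁻²)
[Tl⁺]^2 = 2.38×10⁻²¹ / (7.64×10⁻²) = 3.12×10⁻²⁰
[Tl⁺] = 1.76×10⁻¹⁰ M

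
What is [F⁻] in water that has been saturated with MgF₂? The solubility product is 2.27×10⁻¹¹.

MgF₂(s) ⇌ Mg²⁺(aq) + 2 F⁻(aq)
With molar solubility s: [Mg²⁺] = s, [F⁻] = 2s.
Ksp = [Mg²⁺][F⁻]^2 = s · (2s)^2 = 4s^3 = 2.27×10⁻¹¹
s = 1.78×10⁻⁴ mol L⁻¹
[F⁻] = 2s = 3.57×10⁻⁴ mol L⁻¹

3.57×10⁻⁴ M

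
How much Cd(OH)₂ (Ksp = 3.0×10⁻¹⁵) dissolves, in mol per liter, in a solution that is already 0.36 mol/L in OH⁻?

2.3×10⁻¹⁴ M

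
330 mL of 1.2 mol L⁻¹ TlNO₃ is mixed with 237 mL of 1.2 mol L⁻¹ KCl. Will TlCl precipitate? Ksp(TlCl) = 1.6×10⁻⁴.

Total volume after mixing = 330 + 237 = 567 mL.
[Tl⁺] = (1.2)(330)/567 = 0.70 mol L⁻¹
[Cl⁻] = (1.2)(237)/567 = 0.50 mol L⁻¹
Q = [Tl⁺][Cl⁻] = 0.35
Since Q (0.35) exceeds Ksp (1.6×10⁻⁴), TlCl will precipitate.

Yes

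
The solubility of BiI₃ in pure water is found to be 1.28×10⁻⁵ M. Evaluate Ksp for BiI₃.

BiI₃(s) ⇌ Bi³⁺(aq) + 3 I⁻(aq)
For each mole of BiI₃ that dissolves per liter, [Bi³⁺] = s and [I⁻] = 3s; let s denote this solubility.
Ksp = [Bi³⁺][I⁻]^3 = s · (3s)^3 = 27s^4
Ksp = 27 × (1.28×10⁻⁵)^4 = 7.25×10⁻¹⁹

Ksp = 7.25×10⁻¹⁹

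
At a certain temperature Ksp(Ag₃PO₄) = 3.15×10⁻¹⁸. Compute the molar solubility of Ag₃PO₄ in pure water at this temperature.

1.85×10⁻⁵ M

Ag₃PO₄(s) ⇌ 3 Ag⁺(aq) + PO₄³⁻(aq)
Call the molar solubility s, so that [Ag⁺] = 3s and [PO₄³⁻] = s.
Ksp = [Ag⁺]^3[PO₄³⁻] = (3s)^3 · s = 27s^4
27s^4 = 3.15×10⁻¹⁸  ⇒  s^4 = 1.17×10⁻¹⁹
s = 1.85×10⁻⁵ mol L⁻¹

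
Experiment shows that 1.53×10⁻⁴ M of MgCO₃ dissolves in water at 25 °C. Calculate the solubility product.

MgCO₃(s) ⇌ Mg²⁺(aq) + CO₃²⁻(aq)
With molar solubility s: [Mg²⁺] = s, [CO₃²⁻] = s.
Ksp = [Mg²⁺][CO₃²⁻] = s · s = s^2
Ksp = (1.53×10⁻⁴)^2 = 2.34×10⁻⁸

Ksp = 2.34×10⁻⁸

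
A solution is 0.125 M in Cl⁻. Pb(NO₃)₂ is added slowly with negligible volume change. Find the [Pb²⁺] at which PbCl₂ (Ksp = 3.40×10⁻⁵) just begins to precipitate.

2.18×10⁻³ M

Each salt precipitates once Q = Ksp for that salt.
PbCl₂(s) ⇌ Pb²⁺(aq) + 2 Cl⁻(aq)
Ksp = [Pb²⁺][Cl⁻]^2 = [Pb²⁺](0.125)^2
[Pb²⁺] = 3.40×10⁻⁵ / (0.125)^2 = 2.18×10⁻³
[Pb²⁺] = 2.18×10⁻³ M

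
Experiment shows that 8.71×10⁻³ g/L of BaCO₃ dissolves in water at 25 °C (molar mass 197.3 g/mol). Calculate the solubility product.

Ksp = 1.95×10⁻⁹

Convert to molarity: s = 8.71×10⁻³ / 197.3 = 4.4146×10⁻⁵ mol/L
BaCO₃(s) ⇌ Ba²⁺(aq) + CO₃²⁻(aq)
Call the molar solubility s, so that [Ba²⁺] = s and [CO₃²⁻] = s.
Ksp = [Ba²⁺][CO₃²⁻] = s · s = s^2
Ksp = (4.4146×10⁻⁵)^2 = 1.95×10⁻⁹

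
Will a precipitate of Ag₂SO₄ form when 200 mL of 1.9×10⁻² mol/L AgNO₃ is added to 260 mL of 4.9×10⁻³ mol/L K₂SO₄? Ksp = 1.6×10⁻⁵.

After mixing, V = 200 mL + 260 mL = 460 mL.
[Ag⁺] = (1.9×10⁻²)(200)/460 = 8.3×10⁻³ mol/L
[SO₄²⁻] = (4.9×10⁻³)(260)/460 = 2.8×10⁻³ mol/L
Q = [Ag⁺]^2[SO₄²⁻] = 1.9×10⁻⁷
Q < Ksp (1.9×10⁻⁷ vs 1.6×10⁻⁵); the solution remains unsaturated and no precipitate forms.

No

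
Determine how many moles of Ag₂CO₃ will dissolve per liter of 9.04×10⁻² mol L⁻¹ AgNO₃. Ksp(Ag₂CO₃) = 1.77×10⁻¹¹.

2.17×10⁻⁹ M

Ag₂CO₃(s) ⇌ 2 Ag⁺(aq) + CO₃²⁻(aq)
With Ag⁺ already at 9.04×10⁻² mol L⁻¹ and s small, take [Ag⁺] ≈ 9.04×10⁻² mol L⁻¹ and [CO₃²⁻] = s.
Ksp = [Ag⁺]^2[CO₃²⁻] = (9.04×10⁻²)^2s
s = 1.77×10⁻¹¹ / (9.04×10⁻²)^2 = 2.17×10⁻⁹
s = 2.17×10⁻⁹ mol L⁻¹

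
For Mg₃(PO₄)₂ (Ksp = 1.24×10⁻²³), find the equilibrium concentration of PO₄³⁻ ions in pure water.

2.06×10⁻⁵ M

Mg₃(PO₄)₂(s) ⇌ 3 Mg²⁺(aq) + 2 PO₄³⁻(aq)
With molar solubility s: [Mg²⁺] = 3s, [PO₄³⁻] = 2s.
Ksp = [Mg²⁺]^3[PO₄³⁻]^2 = (3s)^3 · (2s)^2 = 108s^5 = 1.24×10⁻²³
s = 1.03×10⁻⁵ M
[PO₄³⁻] = 2s = 2.06×10⁻⁵ M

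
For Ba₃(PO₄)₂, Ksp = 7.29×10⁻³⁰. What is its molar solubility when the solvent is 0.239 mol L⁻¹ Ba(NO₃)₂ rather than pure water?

1.16×10⁻¹⁴ M

Ba₃(PO₄)₂(s) ⇌ 3 Ba²⁺(aq) + 2 PO₄³⁻(aq)
The solution already contains Ba²⁺ at 0.239 mol L⁻¹. Let s be the molar solubility of Ba₃(PO₄)₂.
[Ba²⁺] ≈ 0.239 mol L⁻¹ (common ion dominates); [PO₄³⁻] = 2s.
Ksp = [Ba²⁺]^3[PO₄³⁻]^2 = (0.239)^3(2s)^2
(2s)^2 = 7.29×10⁻³⁰ / (0.239)^3 = 5.34×10⁻²⁸
s = 1.16×10⁻¹⁴ mol L⁻¹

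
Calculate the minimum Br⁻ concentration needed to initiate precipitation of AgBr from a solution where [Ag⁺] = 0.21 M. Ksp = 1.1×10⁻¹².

5.2×10⁻¹² M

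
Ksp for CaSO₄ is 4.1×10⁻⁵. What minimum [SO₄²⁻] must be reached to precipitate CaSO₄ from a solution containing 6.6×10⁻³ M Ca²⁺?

6.2×10⁻³ M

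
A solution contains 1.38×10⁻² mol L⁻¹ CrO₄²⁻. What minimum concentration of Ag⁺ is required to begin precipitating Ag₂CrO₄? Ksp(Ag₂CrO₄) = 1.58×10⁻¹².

Each salt precipitates once Q = Ksp for that salt.
Ag₂CrO₄(s) ⇌ 2 Ag⁺(aq) + CrO₄²⁻(aq)
Ksp = [Ag⁺]^2[CrO₄²⁻] = [Ag⁺]^2(1.38×10⁻²)
[Ag⁺]^2 = 1.58×10⁻¹² / (1.38×10⁻²) = 1.14×10⁻¹⁰
[Ag⁺] = 1.07×10⁻⁵ mol L⁻¹

1.07×10⁻⁵ M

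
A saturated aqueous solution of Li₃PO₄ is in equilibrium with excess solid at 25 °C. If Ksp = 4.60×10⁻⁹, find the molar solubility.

Li₃PO₄(s) ⇌ 3 Li⁺(aq) + PO₄³⁻(aq)
Call the molar solubility s, so that [Li⁺] = 3s and [PO₄³⁻] = s.
Ksp = [Li⁺]^3[PO₄³⁻] = (3s)^3 · s = 27s^4
27s^4 = 4.60×10⁻⁹  ⇒  s^4 = 1.70×10⁻¹⁰
Taking the 4th root, s = 3.61×10⁻³ mol/L.

3.61×10⁻³ M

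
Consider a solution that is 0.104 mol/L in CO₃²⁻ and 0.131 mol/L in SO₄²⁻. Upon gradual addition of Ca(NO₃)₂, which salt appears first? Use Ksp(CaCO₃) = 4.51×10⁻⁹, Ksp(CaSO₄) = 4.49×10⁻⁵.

CaCO₃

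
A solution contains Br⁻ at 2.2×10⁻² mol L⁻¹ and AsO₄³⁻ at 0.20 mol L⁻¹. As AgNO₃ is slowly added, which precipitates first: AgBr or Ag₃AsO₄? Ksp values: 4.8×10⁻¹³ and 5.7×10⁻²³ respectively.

AgBr

Each salt precipitates once Q = Ksp for that salt.
For AgBr: [Ag⁺] = (Ksp/[Br⁻]) = 2.2×10⁻¹¹ mol L⁻¹
For Ag₃AsO₄: [Ag⁺] = (Ksp/[AsO₄³⁻])^(1/3) = 6.6×10⁻⁸ mol L⁻¹
AgBr requires the lower [Ag⁺], so it precipitates first.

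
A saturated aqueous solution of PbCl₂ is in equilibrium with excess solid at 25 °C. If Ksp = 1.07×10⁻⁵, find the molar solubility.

PbCl₂(s) ⇌ Pb²⁺(aq) + 2 Cl⁻(aq)
If s mol/L of PbCl₂ dissolves, [Pb²⁺] = s and [Cl⁻] = 2s.
Ksp = [Pb²⁺][Cl⁻]^2 = s · (2s)^2 = 4s^3
4s^3 = 1.07×10⁻⁵  ⇒  s^3 = 2.68×10⁻⁶
Taking the 3rd root, s = 1.39×10⁻² mol/L.

1.39×10⁻² M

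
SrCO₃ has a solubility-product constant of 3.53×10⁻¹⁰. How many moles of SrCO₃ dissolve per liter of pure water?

SrCO₃(s) ⇌ Sr²⁺(aq) + CO₃²⁻(aq)
For each mole of SrCO₃ that dissolves per liter, [Sr²⁺] = s and [CO₃²⁻] = s; let s denote this solubility.
Ksp = [Sr²⁺][CO₃²⁻] = s · s = s^2
s^2 = 3.53×10⁻¹⁰
s = 1.88×10⁻⁵ M

1.88×10⁻⁵ M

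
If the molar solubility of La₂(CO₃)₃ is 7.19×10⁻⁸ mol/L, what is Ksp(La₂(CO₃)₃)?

Ksp = 2.08×10⁻³⁴

La₂(CO₃)₃(s) ⇌ 2 La³⁺(aq) + 3 CO₃²⁻(aq)
Call the molar solubility s, so that [La³⁺] = 2s and [CO₃²⁻] = 3s.
Ksp = [La³⁺]^2[CO₃²⁻]^3 = (2s)^2 · (3s)^3 = 108s^5
Ksp = 108 × (7.19×10⁻⁸)^5 = 2.08×10⁻³⁴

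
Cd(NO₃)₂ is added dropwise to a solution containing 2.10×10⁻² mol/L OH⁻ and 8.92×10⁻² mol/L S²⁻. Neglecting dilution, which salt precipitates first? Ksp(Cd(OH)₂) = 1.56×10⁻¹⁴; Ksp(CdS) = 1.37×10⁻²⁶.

CdS

Precipitation begins when Q = Ksp.
For Cd(OH)₂: [Cd²⁺] = (Ksp/[OH⁻]^2) = 3.54×10⁻¹¹ mol/L
For CdS: [Cd²⁺] = (Ksp/[S²⁻]) = 1.54×10⁻²⁵ mol/L
The smaller threshold [Cd²⁺] is reached first, so CdS precipitates first.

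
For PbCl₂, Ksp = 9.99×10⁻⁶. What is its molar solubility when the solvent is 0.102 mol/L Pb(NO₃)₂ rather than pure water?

PbCl₂(s) ⇌ Pb²⁺(aq) + 2 Cl⁻(aq)
Pb²⁺ is already present at 0.102 mol/L. If s mol/L of PbCl₂ dissolves, [Cl⁻] = 2s while [Pb²⁺] ≈ 0.102 mol/L.
Ksp = [Pb²⁺][Cl⁻]^2 = (0.102)(2s)^2
(2s)^2 = 9.99×10⁻⁶ / (0.102) = 9.79×10⁻⁵
s = 4.95×10⁻³ mol/L

4.95×10⁻³ M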